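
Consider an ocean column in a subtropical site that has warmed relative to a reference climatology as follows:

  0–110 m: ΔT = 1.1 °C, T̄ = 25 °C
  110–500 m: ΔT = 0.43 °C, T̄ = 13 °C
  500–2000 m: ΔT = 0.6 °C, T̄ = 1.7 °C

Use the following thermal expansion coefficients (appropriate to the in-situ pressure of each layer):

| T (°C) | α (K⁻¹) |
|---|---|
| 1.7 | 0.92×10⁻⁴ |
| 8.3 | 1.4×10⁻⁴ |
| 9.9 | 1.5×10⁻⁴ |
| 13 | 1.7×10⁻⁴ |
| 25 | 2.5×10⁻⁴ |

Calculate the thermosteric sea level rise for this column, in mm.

about 142 mm

Layer 1 at 25 °C → α = 2.5×10⁻⁴ K⁻¹
Layer 2 at 13 °C → α = 1.7×10⁻⁴ K⁻¹
Layer 3 at 1.7 °C → α = 0.92×10⁻⁴ K⁻¹
0–110 m: 2.5×10⁻⁴ × 110 × 1.1 = 0.03025 m
110–500 m: 1.7×10⁻⁴ × 0.43 × 390 = 0.028509 m
500–2000 m: 0.6 × 0.92×10⁻⁴ × 1500 = 0.08280 m
Δh = 0.03025 + 0.028509 + 0.08280 = 0.141559 m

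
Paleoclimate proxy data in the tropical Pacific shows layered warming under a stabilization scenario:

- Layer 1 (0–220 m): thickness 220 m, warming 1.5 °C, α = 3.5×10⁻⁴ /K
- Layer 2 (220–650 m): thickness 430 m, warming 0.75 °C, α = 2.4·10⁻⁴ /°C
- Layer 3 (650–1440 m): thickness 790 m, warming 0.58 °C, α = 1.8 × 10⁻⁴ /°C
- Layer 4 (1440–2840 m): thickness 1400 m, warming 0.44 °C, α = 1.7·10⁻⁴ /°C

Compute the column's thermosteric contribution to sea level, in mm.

about 380 mm

Layer 1: 220 × 3.5×10⁻⁴ × 1.5 = 0.11550 m
220–650 m: 2.4×10⁻⁴ × 0.75 × 430 = 0.07740 m
650–1440 m: 1.8×10⁻⁴ × 790 × 0.58 = 0.082476 m
1400 × 1.7×10⁻⁴ × 0.44 = 0.10472 m
Δh = 0.11550 + 0.07740 + 0.082476 + 0.10472 = 0.380096 m ≈ 380 mm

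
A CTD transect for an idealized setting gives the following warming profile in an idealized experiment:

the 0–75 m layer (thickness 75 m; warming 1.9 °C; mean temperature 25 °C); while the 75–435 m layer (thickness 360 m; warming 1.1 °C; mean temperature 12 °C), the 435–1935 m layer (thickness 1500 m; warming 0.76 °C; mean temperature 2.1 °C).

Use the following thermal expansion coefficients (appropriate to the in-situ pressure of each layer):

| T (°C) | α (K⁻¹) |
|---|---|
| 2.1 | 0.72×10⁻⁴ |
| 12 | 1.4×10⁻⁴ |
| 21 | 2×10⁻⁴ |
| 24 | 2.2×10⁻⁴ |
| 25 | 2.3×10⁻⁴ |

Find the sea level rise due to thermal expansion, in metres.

Layer 1 at 25 °C → α = 2.3×10⁻⁴ K⁻¹
Layer 2 at 12 °C → α = 1.4×10⁻⁴ K⁻¹
Layer 3 at 2.1 °C → α = 0.72×10⁻⁴ K⁻¹
0–75 m: 75 × 1.9 × 2.3×10⁻⁴ = 0.032775 m
1.4×10⁻⁴ × 1.1 × 360 = 0.05544 m
0.72×10⁻⁴ × 1500 × 0.76 = 0.08208 m
Δh = 0.032775 + 0.05544 + 0.08208 = 0.170295 m

0.170 m of thermosteric rise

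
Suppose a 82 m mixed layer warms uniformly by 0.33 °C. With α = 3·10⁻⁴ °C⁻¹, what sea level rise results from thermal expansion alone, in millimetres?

8.1 mm of thermosteric rise

Δh = αΔT·H = 3×10⁻⁴ × 0.33 × 82 = 0.008118 m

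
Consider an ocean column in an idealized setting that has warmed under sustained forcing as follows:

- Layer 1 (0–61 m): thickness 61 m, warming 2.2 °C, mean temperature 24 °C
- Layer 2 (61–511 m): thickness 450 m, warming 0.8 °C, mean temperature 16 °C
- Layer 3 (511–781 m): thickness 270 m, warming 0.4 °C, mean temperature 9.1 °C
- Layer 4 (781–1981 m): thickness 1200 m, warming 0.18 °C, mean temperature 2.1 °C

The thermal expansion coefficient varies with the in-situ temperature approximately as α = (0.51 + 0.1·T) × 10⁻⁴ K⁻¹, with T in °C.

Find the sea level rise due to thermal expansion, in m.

Δh = 0.146 m

Layer 1: α = (0.51 + 0.1×24)×10⁻⁴ = 2.91×10⁻⁴ K⁻¹
Layer 2: α = (0.51 + 0.1×16)×10⁻⁴ = 2.11×10⁻⁴ K⁻¹
Layer 3: α = (0.51 + 0.1×9.1)×10⁻⁴ = 1.42×10⁻⁴ K⁻¹
Layer 4: α = (0.51 + 0.1×2.1)×10⁻⁴ = 0.72×10⁻⁴ K⁻¹
61 × 2.2 × 2.91×10⁻⁴ = 0.0390522 m
Layer 2: 2.11×10⁻⁴ × 0.8 × 450 = 0.07596 m
Layer 3: 1.42×10⁻⁴ × 270 × 0.4 = 0.015336 m
781–1981 m: 0.72×10⁻⁴ × 1200 × 0.18 = 0.015552 m
Δh = 0.0390522 + 0.07596 + 0.015336 + 0.015552 = 0.1459002 m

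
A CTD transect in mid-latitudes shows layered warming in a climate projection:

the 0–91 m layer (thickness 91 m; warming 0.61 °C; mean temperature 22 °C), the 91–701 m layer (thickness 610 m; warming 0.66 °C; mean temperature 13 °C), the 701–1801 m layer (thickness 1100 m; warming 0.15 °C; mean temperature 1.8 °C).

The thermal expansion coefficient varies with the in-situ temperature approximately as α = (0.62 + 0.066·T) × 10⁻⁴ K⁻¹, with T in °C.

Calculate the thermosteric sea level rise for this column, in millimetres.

about 83.2 mm

Layer 1: α = (0.62 + 0.066×22)×10⁻⁴ = 2.072×10⁻⁴ K⁻¹
Layer 2: α = (0.62 + 0.066×13)×10⁻⁴ = 1.478×10⁻⁴ K⁻¹
Layer 3: α = (0.62 + 0.066×1.8)×10⁻⁴ = 0.7388×10⁻⁴ K⁻¹
Layer 1: 0.61 × 2.072×10⁻⁴ × 91 = 0.011501672 m
Layer 2: 0.66 × 1.478×10⁻⁴ × 610 = 0.05950428 m
701–1801 m: 0.7388×10⁻⁴ × 0.15 × 1100 = 0.0121902 m
Δh = 0.011501672 + 0.05950428 + 0.0121902 = 0.083196152 m ≈ 83.2 mm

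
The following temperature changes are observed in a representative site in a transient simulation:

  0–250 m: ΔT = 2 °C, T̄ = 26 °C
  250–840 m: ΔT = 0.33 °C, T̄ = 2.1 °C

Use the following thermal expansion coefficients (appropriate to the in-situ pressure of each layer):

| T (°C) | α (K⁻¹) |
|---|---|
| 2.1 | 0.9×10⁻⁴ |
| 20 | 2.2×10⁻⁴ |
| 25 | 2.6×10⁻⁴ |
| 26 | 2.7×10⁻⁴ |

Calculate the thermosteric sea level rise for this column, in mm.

Layer 1 at 26 °C → α = 2.7×10⁻⁴ K⁻¹
Layer 2 at 2.1 °C → α = 0.9×10⁻⁴ K⁻¹
250 × 2 × 2.7×10⁻⁴ = 0.13500 m
0.9×10⁻⁴ × 590 × 0.33 = 0.017523 m
Δh = 0.13500 + 0.017523 = 0.152523 m ≈ 150 mm

Δh = 150 mm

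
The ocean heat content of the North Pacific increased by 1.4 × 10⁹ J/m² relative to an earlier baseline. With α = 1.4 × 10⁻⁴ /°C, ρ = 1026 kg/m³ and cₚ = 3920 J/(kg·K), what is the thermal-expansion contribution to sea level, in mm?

49 mm

Δh = αQ/(ρcₚ) = 1.4×10⁻⁴ × 1.4×10⁹ / (1026 × 3920) ≈ 0.048733 m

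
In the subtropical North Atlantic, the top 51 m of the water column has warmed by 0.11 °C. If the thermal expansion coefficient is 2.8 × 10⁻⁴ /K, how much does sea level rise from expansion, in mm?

Δh = αΔT·H = 2.8×10⁻⁴ × 0.11 × 51 = 0.0015708 m

1.6 mm of thermosteric rise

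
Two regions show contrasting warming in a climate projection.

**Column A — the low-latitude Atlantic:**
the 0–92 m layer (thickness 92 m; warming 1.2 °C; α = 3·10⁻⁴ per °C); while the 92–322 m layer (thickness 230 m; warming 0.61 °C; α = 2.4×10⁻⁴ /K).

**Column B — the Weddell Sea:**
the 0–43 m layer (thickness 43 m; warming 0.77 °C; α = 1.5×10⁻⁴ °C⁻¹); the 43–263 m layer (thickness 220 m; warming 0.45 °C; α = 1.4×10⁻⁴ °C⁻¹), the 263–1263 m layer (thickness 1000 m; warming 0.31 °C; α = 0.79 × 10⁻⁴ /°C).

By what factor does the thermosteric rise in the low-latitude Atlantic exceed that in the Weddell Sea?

a factor of 1.5

A 92 × 3×10⁻⁴ × 1.2 = 0.03312 m
A 92–322 m: 0.61 × 230 × 2.4×10⁻⁴ = 0.033672 m
A total: 0.066792 m
B 43 × 0.77 × 1.5×10⁻⁴ = 0.0049665 m
B 1.4×10⁻⁴ × 0.45 × 220 = 0.01386 m
B 263–1263 m: 1000 × 0.79×10⁻⁴ × 0.31 = 0.02449 m
B total: 0.0433165 m
Ratio: 0.066792 / 0.0433165 ≈ 1.542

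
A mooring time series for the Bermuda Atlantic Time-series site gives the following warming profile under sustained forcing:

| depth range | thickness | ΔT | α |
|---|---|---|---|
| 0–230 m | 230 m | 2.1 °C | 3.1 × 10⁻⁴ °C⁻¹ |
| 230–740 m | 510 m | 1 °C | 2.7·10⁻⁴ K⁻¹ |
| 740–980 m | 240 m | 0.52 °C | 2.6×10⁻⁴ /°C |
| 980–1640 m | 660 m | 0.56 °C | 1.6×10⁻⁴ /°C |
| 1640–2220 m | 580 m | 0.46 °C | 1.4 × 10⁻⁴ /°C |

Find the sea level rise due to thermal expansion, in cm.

2.1 × 230 × 3.1×10⁻⁴ = 0.14973 m
230–740 m: 1 × 2.7×10⁻⁴ × 510 = 0.13770 m
740–980 m: 2.6×10⁻⁴ × 240 × 0.52 = 0.032448 m
Layer 4: 660 × 1.6×10⁻⁴ × 0.56 = 0.059136 m
580 × 1.4×10⁻⁴ × 0.46 = 0.037352 m
Δh = 0.14973 + 0.13770 + 0.032448 + 0.059136 + 0.037352 = 0.416366 m

Δh ≈ 42 cm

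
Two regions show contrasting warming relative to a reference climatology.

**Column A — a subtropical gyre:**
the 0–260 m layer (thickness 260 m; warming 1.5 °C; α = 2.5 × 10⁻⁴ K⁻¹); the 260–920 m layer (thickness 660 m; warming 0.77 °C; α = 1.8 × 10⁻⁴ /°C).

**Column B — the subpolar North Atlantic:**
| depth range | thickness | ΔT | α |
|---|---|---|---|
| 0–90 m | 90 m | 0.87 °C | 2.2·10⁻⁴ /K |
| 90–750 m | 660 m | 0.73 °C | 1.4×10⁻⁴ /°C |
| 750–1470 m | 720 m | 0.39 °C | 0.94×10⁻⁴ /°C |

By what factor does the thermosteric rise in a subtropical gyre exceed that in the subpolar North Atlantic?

A 2.5×10⁻⁴ × 1.5 × 260 = 0.09750 m
A Layer 2: 660 × 0.77 × 1.8×10⁻⁴ = 0.091476 m
A total: 0.188976 m
B 0.87 × 2.2×10⁻⁴ × 90 = 0.017226 m
B 660 × 0.73 × 1.4×10⁻⁴ = 0.067452 m
B 720 × 0.39 × 0.94×10⁻⁴ = 0.0263952 m
B total: 0.1110732 m
Ratio: 0.188976 / 0.1110732 ≈ 1.701

1.70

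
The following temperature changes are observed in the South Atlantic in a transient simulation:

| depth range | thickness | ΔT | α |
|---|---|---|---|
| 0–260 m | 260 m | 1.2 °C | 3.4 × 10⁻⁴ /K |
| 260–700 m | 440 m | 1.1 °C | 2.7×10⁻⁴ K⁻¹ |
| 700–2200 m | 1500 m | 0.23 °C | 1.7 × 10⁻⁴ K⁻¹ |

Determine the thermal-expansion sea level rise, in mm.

295 mm

3.4×10⁻⁴ × 1.2 × 260 = 0.10608 m
440 × 2.7×10⁻⁴ × 1.1 = 0.13068 m
Layer 3: 1.7×10⁻⁴ × 1500 × 0.23 = 0.05865 m
Δh = 0.10608 + 0.13068 + 0.05865 = 0.29541 m ≈ 295 mm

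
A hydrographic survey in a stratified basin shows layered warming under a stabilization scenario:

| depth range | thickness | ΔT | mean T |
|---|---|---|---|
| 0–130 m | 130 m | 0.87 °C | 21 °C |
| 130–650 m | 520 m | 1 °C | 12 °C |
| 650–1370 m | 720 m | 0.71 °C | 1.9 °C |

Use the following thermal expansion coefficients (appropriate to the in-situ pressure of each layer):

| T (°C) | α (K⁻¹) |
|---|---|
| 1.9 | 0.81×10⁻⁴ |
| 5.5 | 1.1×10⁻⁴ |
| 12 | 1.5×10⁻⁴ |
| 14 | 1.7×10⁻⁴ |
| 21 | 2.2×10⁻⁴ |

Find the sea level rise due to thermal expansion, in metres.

0.14 m of thermosteric rise

Layer 1 at 21 °C → α = 2.2×10⁻⁴ K⁻¹
Layer 2 at 12 °C → α = 1.5×10⁻⁴ K⁻¹
Layer 3 at 1.9 °C → α = 0.81×10⁻⁴ K⁻¹
Layer 1: 0.87 × 2.2×10⁻⁴ × 130 = 0.024882 m
130–650 m: 520 × 1.5×10⁻⁴ × 1 = 0.07800 m
0.81×10⁻⁴ × 0.71 × 720 = 0.0414072 m
Δh = 0.024882 + 0.07800 + 0.0414072 = 0.1442892 m ≈ 0.14 m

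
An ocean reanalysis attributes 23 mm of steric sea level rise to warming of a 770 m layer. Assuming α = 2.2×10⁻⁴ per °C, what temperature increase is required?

ΔT = Δh/(αH) = 0.023 / (2.2×10⁻⁴ × 770) ≈ 0.1358 °C

about 0.136 °C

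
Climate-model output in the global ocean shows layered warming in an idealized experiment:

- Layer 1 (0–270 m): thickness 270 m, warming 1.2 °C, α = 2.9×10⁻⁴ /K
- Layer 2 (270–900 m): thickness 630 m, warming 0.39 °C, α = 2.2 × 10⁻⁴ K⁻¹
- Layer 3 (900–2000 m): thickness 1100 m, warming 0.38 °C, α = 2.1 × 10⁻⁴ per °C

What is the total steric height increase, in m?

Δh ≈ 0.24 m

Layer 1: 270 × 1.2 × 2.9×10⁻⁴ = 0.09396 m
270–900 m: 0.39 × 2.2×10⁻⁴ × 630 = 0.054054 m
1100 × 0.38 × 2.1×10⁻⁴ = 0.08778 m
Δh = 0.09396 + 0.054054 + 0.08778 = 0.235794 m ≈ 0.24 m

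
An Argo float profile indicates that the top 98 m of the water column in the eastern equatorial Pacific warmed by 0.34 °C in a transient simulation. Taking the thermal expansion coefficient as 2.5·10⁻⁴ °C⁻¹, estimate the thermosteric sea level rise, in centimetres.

0.833 cm

Δh = αΔT·H = 2.5×10⁻⁴ × 0.34 × 98 = 0.00833 m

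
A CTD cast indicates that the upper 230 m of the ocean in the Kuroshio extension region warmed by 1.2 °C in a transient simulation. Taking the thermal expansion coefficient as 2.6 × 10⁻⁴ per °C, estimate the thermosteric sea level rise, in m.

0.0718 m

Δh = αΔT·H = 2.6×10⁻⁴ × 1.2 × 230 = 0.07176 m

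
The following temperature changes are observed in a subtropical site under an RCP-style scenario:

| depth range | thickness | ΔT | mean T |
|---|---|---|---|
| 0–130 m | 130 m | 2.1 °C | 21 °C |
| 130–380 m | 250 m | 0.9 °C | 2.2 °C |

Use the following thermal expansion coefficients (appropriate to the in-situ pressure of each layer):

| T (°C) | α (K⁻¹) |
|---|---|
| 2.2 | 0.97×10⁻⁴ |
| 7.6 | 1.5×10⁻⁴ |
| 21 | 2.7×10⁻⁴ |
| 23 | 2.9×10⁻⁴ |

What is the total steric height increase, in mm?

Δh = 95.5 mm

Layer 1 at 21 °C → α = 2.7×10⁻⁴ K⁻¹
Layer 2 at 2.2 °C → α = 0.97×10⁻⁴ K⁻¹
0–130 m: 2.7×10⁻⁴ × 130 × 2.1 = 0.07371 m
130–380 m: 0.97×10⁻⁴ × 0.9 × 250 = 0.021825 m
Δh = 0.07371 + 0.021825 = 0.095535 m ≈ 95.5 mm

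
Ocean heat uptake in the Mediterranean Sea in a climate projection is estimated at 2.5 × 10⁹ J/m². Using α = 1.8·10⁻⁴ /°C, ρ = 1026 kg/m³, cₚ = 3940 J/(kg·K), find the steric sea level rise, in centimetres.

Δh ≈ 11 cm

Δh = αQ/(ρcₚ) = 1.8×10⁻⁴ × 2.5×10⁹ / (1026 × 3940) ≈ 0.11132 m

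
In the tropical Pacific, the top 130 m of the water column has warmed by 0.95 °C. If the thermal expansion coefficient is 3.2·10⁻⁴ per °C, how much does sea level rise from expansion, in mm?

Δh = αΔT·H = 3.2×10⁻⁴ × 0.95 × 130 = 0.03952 m

Δh ≈ 40 mm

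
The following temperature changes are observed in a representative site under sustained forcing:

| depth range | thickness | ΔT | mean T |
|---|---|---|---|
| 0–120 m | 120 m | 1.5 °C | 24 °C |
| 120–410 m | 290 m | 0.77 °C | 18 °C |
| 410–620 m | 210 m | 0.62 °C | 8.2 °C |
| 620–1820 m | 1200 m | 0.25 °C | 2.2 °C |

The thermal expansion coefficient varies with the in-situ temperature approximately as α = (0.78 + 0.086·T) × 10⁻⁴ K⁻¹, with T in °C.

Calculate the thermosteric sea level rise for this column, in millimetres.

Δh = 150 mm

Layer 1: α = (0.78 + 0.086×24)×10⁻⁴ = 2.844×10⁻⁴ K⁻¹
Layer 2: α = (0.78 + 0.086×18)×10⁻⁴ = 2.328×10⁻⁴ K⁻¹
Layer 3: α = (0.78 + 0.086×8.2)×10⁻⁴ = 1.4852×10⁻⁴ K⁻¹
Layer 4: α = (0.78 + 0.086×2.2)×10⁻⁴ = 0.9692×10⁻⁴ K⁻¹
0–120 m: 2.844×10⁻⁴ × 120 × 1.5 = 0.051192 m
120–410 m: 2.328×10⁻⁴ × 290 × 0.77 = 0.05198424 m
410–620 m: 0.62 × 1.4852×10⁻⁴ × 210 = 0.019337304 m
Layer 4: 0.25 × 0.9692×10⁻⁴ × 1200 = 0.029076 m
Δh = 0.051192 + 0.05198424 + 0.019337304 + 0.029076 = 0.151589544 m ≈ 150 mm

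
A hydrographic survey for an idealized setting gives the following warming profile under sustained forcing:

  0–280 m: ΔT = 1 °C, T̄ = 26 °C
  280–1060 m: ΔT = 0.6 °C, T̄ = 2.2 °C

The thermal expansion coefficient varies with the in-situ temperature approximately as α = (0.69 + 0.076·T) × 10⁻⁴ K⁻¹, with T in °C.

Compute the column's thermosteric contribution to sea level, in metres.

Layer 1: α = (0.69 + 0.076×26)×10⁻⁴ = 2.666×10⁻⁴ K⁻¹
Layer 2: α = (0.69 + 0.076×2.2)×10⁻⁴ = 0.8572×10⁻⁴ K⁻¹
Layer 1: 1 × 280 × 2.666×10⁻⁴ = 0.074648 m
Layer 2: 0.6 × 780 × 0.8572×10⁻⁴ = 0.04011696 m
Δh = 0.074648 + 0.04011696 = 0.11476496 m

Δh ≈ 0.115 m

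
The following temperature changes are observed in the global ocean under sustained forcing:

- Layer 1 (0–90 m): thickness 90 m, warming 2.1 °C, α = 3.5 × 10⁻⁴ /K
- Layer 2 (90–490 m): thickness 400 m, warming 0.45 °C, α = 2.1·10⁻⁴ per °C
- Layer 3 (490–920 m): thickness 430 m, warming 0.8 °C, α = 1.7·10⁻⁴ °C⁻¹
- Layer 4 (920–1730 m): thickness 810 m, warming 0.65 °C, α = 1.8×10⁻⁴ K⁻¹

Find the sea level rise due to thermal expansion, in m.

Layer 1: 90 × 3.5×10⁻⁴ × 2.1 = 0.06615 m
90–490 m: 400 × 0.45 × 2.1×10⁻⁴ = 0.03780 m
490–920 m: 430 × 0.8 × 1.7×10⁻⁴ = 0.05848 m
Layer 4: 810 × 1.8×10⁻⁴ × 0.65 = 0.09477 m
Δh = 0.06615 + 0.03780 + 0.05848 + 0.09477 = 0.25720 m

0.26 m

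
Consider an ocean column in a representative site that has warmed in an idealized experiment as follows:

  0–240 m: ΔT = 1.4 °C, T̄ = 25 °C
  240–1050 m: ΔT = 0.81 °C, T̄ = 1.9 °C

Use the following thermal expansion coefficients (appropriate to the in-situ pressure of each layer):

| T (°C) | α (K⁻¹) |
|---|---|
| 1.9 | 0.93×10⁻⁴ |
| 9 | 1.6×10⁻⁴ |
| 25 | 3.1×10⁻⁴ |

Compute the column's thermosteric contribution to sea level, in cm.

Layer 1 at 25 °C → α = 3.1×10⁻⁴ K⁻¹
Layer 2 at 1.9 °C → α = 0.93×10⁻⁴ K⁻¹
Layer 1: 1.4 × 240 × 3.1×10⁻⁴ = 0.10416 m
810 × 0.93×10⁻⁴ × 0.81 = 0.0610173 m
Δh = 0.10416 + 0.0610173 = 0.1651773 m ≈ 16.5 cm

16.5 cm of thermosteric rise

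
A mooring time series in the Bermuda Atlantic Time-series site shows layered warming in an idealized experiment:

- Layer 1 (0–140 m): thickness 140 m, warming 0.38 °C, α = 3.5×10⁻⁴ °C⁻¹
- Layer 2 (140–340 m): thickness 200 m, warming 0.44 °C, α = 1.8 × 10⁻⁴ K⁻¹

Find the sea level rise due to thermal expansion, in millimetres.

34.5 mm

140 × 0.38 × 3.5×10⁻⁴ = 0.01862 m
1.8×10⁻⁴ × 0.44 × 200 = 0.01584 m
Δh = 0.01862 + 0.01584 = 0.03446 m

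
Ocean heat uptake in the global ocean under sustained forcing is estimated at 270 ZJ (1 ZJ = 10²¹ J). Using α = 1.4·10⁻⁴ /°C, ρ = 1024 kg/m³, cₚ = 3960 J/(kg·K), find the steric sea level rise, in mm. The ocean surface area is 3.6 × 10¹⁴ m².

about 26 mm

Per unit area: Q = 270×10²¹ / (3.6×10¹⁴) = 7.5×10⁸ J/m²
Δh = αQ/(ρcₚ) = 1.4×10⁻⁴ × 7.5×10⁸ / (1024 × 3960) ≈ 0.025894 m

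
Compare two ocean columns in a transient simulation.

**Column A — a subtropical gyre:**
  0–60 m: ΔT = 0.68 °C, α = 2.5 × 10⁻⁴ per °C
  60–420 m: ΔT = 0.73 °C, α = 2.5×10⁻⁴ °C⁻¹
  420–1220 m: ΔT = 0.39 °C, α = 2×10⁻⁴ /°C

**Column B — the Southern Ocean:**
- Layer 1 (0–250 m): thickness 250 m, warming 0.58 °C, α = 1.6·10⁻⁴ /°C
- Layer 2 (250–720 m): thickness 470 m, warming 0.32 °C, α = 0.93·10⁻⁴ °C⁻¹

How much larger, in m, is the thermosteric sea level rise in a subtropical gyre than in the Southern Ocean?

Δh_A − Δh_B ≈ 0.10 m

A 0–60 m: 2.5×10⁻⁴ × 60 × 0.68 = 0.01020 m
A 0.73 × 360 × 2.5×10⁻⁴ = 0.06570 m
A 0.39 × 800 × 2×10⁻⁴ = 0.06240 m
A total: 0.13830 m
B Layer 1: 0.58 × 1.6×10⁻⁴ × 250 = 0.02320 m
B 250–720 m: 0.32 × 0.93×10⁻⁴ × 470 = 0.0139872 m
B total: 0.0371872 m
Difference: 0.13830 − 0.0371872 = 0.1011128 m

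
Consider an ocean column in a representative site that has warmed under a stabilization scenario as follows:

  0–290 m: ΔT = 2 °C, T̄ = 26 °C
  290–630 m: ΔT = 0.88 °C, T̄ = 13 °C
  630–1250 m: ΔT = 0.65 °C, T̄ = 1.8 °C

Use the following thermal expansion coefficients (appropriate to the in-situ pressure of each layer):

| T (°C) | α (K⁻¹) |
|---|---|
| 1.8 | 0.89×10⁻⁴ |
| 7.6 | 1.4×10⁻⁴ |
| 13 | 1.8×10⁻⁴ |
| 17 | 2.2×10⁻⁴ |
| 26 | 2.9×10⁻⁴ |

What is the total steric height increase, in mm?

Layer 1 at 26 °C → α = 2.9×10⁻⁴ K⁻¹
Layer 2 at 13 °C → α = 1.8×10⁻⁴ K⁻¹
Layer 3 at 1.8 °C → α = 0.89×10⁻⁴ K⁻¹
0–290 m: 290 × 2.9×10⁻⁴ × 2 = 0.16820 m
Layer 2: 0.88 × 1.8×10⁻⁴ × 340 = 0.053856 m
Layer 3: 620 × 0.89×10⁻⁴ × 0.65 = 0.035867 m
Δh = 0.16820 + 0.053856 + 0.035867 = 0.257923 m

258 mm of thermosteric rise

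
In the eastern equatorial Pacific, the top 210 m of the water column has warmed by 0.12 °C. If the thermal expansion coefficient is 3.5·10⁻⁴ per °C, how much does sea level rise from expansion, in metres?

0.0088 m

Δh = αΔT·H = 3.5×10⁻⁴ × 0.12 × 210 = 0.00882 m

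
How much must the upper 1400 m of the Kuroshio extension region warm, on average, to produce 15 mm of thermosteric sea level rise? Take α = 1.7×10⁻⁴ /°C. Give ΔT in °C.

ΔT = Δh/(αH) = 0.015 / (1.7×10⁻⁴ × 1400) ≈ 0.06303 °C

ΔT ≈ 0.0630 °C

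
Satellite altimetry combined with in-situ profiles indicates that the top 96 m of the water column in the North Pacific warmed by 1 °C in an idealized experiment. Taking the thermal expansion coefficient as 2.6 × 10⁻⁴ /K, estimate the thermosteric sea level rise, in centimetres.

Δh = αΔT·H = 2.6×10⁻⁴ × 1 × 96 = 0.02496 m

Δh = 2.50 cm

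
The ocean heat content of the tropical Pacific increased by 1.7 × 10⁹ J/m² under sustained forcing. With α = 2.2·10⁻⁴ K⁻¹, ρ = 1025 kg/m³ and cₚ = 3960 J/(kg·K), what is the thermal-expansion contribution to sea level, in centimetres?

Δh = αQ/(ρcₚ) = 2.2×10⁻⁴ × 1.7×10⁹ / (1025 × 3960) ≈ 0.092141 m

Δh = 9.2 cm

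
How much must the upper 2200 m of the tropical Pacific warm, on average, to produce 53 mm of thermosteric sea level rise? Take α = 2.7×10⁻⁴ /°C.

0.089 K

ΔT = Δh/(αH) = 0.053 / (2.7×10⁻⁴ × 2200) ≈ 0.08923 K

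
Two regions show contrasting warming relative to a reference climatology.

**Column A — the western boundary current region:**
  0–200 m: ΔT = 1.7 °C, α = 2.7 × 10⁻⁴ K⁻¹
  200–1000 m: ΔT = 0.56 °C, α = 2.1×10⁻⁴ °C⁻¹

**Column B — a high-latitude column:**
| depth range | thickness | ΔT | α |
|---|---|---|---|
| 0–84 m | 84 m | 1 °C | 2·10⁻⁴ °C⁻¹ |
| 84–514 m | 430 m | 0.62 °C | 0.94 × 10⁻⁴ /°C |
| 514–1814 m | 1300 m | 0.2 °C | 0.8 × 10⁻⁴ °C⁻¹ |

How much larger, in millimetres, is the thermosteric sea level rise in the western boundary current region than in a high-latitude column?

A 200 × 2.7×10⁻⁴ × 1.7 = 0.09180 m
A 200–1000 m: 800 × 2.1×10⁻⁴ × 0.56 = 0.09408 m
A total: 0.18588 m
B Layer 1: 1 × 84 × 2×10⁻⁴ = 0.01680 m
B 84–514 m: 0.62 × 430 × 0.94×10⁻⁴ = 0.0250604 m
B 0.2 × 1300 × 0.8×10⁻⁴ = 0.02080 m
B total: 0.0626604 m
Difference: 0.18588 − 0.0626604 = 0.1232196 m

120 mm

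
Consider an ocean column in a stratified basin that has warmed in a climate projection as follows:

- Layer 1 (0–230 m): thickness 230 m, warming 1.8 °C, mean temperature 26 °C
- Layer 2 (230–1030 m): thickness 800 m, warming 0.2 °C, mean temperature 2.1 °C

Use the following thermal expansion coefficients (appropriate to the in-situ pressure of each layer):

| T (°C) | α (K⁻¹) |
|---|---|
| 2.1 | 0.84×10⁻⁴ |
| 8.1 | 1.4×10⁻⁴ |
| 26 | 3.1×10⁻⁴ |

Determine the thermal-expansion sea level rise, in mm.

Layer 1 at 26 °C → α = 3.1×10⁻⁴ K⁻¹
Layer 2 at 2.1 °C → α = 0.84×10⁻⁴ K⁻¹
0–230 m: 1.8 × 3.1×10⁻⁴ × 230 = 0.12834 m
800 × 0.84×10⁻⁴ × 0.2 = 0.01344 m
Δh = 0.12834 + 0.01344 = 0.14178 m

Δh = 142 mm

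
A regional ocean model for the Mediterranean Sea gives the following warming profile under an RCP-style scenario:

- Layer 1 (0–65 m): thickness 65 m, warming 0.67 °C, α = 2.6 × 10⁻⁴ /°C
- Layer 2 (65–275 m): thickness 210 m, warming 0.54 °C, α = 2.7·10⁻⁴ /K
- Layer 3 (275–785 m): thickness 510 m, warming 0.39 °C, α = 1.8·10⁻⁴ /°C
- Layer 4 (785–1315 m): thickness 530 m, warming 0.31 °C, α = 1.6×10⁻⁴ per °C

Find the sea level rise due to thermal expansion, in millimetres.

104 mm

Layer 1: 0.67 × 2.6×10⁻⁴ × 65 = 0.011323 m
65–275 m: 210 × 0.54 × 2.7×10⁻⁴ = 0.030618 m
275–785 m: 0.39 × 1.8×10⁻⁴ × 510 = 0.035802 m
530 × 0.31 × 1.6×10⁻⁴ = 0.026288 m
Δh = 0.011323 + 0.030618 + 0.035802 + 0.026288 = 0.104031 m ≈ 104 mm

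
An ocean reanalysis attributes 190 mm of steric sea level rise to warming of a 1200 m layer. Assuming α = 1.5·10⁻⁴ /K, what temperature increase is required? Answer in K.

ΔT = Δh/(αH) = 0.19 / (1.5×10⁻⁴ × 1200) ≈ 1.056 K

about 1.1 K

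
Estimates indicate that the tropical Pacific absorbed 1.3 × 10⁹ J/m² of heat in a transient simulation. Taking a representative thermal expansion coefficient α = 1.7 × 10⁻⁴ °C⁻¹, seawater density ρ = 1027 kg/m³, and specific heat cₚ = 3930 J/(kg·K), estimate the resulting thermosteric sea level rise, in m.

0.055 m of thermosteric rise

Δh = αQ/(ρcₚ) = 1.7×10⁻⁴ × 1.3×10⁹ / (1027 × 3930) ≈ 0.054756 m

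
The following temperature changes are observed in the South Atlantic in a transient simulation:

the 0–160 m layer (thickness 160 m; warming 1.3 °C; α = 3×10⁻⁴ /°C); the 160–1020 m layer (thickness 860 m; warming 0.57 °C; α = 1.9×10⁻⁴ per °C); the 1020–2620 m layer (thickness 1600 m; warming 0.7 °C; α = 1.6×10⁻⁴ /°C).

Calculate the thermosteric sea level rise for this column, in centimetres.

0–160 m: 160 × 1.3 × 3×10⁻⁴ = 0.06240 m
160–1020 m: 1.9×10⁻⁴ × 0.57 × 860 = 0.093138 m
Layer 3: 1600 × 0.7 × 1.6×10⁻⁴ = 0.17920 m
Δh = 0.06240 + 0.093138 + 0.17920 = 0.334738 m

about 33 cm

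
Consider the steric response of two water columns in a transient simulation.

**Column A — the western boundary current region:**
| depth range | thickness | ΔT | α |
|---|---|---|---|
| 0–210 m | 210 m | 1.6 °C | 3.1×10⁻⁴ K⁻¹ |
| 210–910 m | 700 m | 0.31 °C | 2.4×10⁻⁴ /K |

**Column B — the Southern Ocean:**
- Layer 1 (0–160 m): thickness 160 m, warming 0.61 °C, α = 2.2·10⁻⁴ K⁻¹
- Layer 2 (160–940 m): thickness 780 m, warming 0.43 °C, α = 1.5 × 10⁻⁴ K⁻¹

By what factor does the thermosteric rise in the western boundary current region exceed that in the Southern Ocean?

A Layer 1: 3.1×10⁻⁴ × 210 × 1.6 = 0.10416 m
A Layer 2: 0.31 × 2.4×10⁻⁴ × 700 = 0.05208 m
A total: 0.15624 m
B Layer 1: 2.2×10⁻⁴ × 160 × 0.61 = 0.021472 m
B 160–940 m: 1.5×10⁻⁴ × 780 × 0.43 = 0.05031 m
B total: 0.071782 m
Ratio: 0.15624 / 0.071782 ≈ 2.177

2.2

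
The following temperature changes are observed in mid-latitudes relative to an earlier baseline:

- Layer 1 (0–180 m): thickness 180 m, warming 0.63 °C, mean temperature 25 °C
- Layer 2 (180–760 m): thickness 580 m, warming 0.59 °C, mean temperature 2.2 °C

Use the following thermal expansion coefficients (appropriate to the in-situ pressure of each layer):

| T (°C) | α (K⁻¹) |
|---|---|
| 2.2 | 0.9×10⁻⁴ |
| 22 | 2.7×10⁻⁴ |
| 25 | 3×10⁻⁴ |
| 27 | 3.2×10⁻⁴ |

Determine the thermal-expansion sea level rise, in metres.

Layer 1 at 25 °C → α = 3×10⁻⁴ K⁻¹
Layer 2 at 2.2 °C → α = 0.9×10⁻⁴ K⁻¹
Layer 1: 0.63 × 180 × 3×10⁻⁴ = 0.03402 m
0.59 × 0.9×10⁻⁴ × 580 = 0.030798 m
Δh = 0.03402 + 0.030798 = 0.064818 m

0.065 m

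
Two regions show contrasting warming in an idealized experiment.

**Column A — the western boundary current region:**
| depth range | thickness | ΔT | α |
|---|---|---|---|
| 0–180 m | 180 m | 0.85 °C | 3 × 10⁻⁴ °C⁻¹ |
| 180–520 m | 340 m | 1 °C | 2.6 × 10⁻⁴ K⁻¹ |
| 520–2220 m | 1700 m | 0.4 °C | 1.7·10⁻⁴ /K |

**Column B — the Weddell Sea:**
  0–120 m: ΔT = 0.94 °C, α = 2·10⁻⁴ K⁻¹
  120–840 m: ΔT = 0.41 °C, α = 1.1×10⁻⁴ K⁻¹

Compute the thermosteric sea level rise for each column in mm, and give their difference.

A Layer 1: 3×10⁻⁴ × 0.85 × 180 = 0.04590 m
A 2.6×10⁻⁴ × 1 × 340 = 0.08840 m
A 1700 × 1.7×10⁻⁴ × 0.4 = 0.11560 m
A total: 0.24990 m
B Layer 1: 0.94 × 2×10⁻⁴ × 120 = 0.02256 m
B 1.1×10⁻⁴ × 0.41 × 720 = 0.032472 m
B total: 0.055032 m
Difference: 0.24990 − 0.055032 = 0.194868 m

Δh_A ≈ 250 mm, Δh_B ≈ 55 mm; difference ≈ 190 mm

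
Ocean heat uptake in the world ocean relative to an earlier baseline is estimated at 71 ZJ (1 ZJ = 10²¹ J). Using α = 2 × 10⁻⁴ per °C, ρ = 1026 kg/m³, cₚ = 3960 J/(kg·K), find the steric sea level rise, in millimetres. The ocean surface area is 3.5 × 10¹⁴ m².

Δh = 9.99 mm

Per unit area: Q = 71×10²¹ / (3.5×10¹⁴) ≈ 2.029×10⁸ J/m²
Δh = αQ/(ρcₚ) = 2×10⁻⁴ × 2.029×10⁸ / (1026 × 3960) ≈ 0.0099878 m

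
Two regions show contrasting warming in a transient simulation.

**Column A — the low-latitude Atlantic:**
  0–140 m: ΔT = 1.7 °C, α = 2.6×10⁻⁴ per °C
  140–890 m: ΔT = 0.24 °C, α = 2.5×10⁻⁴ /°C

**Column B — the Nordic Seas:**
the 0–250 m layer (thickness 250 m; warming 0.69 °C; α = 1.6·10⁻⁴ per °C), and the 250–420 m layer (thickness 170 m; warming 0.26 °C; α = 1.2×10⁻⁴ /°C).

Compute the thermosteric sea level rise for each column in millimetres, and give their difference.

A: 110 mm; B: 33 mm; difference 74 mm

A 1.7 × 2.6×10⁻⁴ × 140 = 0.06188 m
A 750 × 2.5×10⁻⁴ × 0.24 = 0.04500 m
A total: 0.10688 m
B 1.6×10⁻⁴ × 250 × 0.69 = 0.02760 m
B Layer 2: 1.2×10⁻⁴ × 170 × 0.26 = 0.005304 m
B total: 0.032904 m
Difference: 0.10688 − 0.032904 = 0.073976 m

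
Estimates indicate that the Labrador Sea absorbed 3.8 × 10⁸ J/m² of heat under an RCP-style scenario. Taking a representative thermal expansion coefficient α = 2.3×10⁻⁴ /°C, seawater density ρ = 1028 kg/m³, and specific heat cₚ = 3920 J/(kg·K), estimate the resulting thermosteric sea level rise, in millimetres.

Δh = αQ/(ρcₚ) = 2.3×10⁻⁴ × 3.8×10⁸ / (1028 × 3920) ≈ 0.021689 m

22 mm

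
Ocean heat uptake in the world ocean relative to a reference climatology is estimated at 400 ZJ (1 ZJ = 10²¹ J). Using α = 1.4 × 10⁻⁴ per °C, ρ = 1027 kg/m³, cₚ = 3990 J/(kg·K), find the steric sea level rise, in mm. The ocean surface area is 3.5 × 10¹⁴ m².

39 mm of thermosteric rise

Per unit area: Q = 400×10²¹ / (3.5×10¹⁴) ≈ 1.143×10⁹ J/m²
Δh = αQ/(ρcₚ) = 1.4×10⁻⁴ × 1.143×10⁹ / (1027 × 3990) ≈ 0.039051 m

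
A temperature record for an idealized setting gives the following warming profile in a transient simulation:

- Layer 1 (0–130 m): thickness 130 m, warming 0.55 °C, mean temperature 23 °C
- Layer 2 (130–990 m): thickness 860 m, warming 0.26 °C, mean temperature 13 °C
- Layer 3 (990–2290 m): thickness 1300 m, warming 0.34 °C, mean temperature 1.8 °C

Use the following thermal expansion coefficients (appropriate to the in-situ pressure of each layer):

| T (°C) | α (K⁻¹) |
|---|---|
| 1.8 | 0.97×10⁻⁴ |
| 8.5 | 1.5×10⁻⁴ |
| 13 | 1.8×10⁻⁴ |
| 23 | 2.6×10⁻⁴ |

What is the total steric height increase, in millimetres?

Δh = 102 mm

Layer 1 at 23 °C → α = 2.6×10⁻⁴ K⁻¹
Layer 2 at 13 °C → α = 1.8×10⁻⁴ K⁻¹
Layer 3 at 1.8 °C → α = 0.97×10⁻⁴ K⁻¹
0–130 m: 130 × 0.55 × 2.6×10⁻⁴ = 0.01859 m
130–990 m: 860 × 1.8×10⁻⁴ × 0.26 = 0.040248 m
Layer 3: 0.34 × 1300 × 0.97×10⁻⁴ = 0.042874 m
Δh = 0.01859 + 0.040248 + 0.042874 = 0.101712 m ≈ 102 mm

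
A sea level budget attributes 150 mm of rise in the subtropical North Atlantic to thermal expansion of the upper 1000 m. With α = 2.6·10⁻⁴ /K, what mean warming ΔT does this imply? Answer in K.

ΔT = Δh/(αH) = 0.15 / (2.6×10⁻⁴ × 1000) ≈ 0.5769 K

about 0.577 K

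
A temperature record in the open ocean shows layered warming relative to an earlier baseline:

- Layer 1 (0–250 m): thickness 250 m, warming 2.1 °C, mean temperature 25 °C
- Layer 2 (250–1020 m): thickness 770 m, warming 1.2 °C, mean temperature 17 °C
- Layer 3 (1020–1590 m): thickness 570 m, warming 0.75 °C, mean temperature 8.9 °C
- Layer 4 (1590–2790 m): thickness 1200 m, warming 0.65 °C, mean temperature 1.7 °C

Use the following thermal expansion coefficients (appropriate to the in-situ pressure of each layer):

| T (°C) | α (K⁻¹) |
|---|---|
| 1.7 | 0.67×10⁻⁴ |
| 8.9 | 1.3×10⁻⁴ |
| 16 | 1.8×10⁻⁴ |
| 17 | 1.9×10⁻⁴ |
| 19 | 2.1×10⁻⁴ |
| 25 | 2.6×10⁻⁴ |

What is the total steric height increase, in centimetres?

42.0 cm

Layer 1 at 25 °C → α = 2.6×10⁻⁴ K⁻¹
Layer 2 at 17 °C → α = 1.9×10⁻⁴ K⁻¹
Layer 3 at 8.9 °C → α = 1.3×10⁻⁴ K⁻¹
Layer 4 at 1.7 °C → α = 0.67×10⁻⁴ K⁻¹
0–250 m: 2.1 × 2.6×10⁻⁴ × 250 = 0.13650 m
Layer 2: 770 × 1.2 × 1.9×10⁻⁴ = 0.17556 m
Layer 3: 0.75 × 1.3×10⁻⁴ × 570 = 0.055575 m
0.67×10⁻⁴ × 1200 × 0.65 = 0.05226 m
Δh = 0.13650 + 0.17556 + 0.055575 + 0.05226 = 0.419895 m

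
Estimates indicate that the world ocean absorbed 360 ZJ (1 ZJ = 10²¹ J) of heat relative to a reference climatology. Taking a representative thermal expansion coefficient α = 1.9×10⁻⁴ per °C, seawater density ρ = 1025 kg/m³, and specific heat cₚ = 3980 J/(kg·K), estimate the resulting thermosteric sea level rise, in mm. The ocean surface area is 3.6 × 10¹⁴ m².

Δh ≈ 46.6 mm

Per unit area: Q = 360×10²¹ / (3.6×10¹⁴) = 1×10⁹ J/m²
Δh = αQ/(ρcₚ) = 1.9×10⁻⁴ × 1×10⁹ / (1025 × 3980) ≈ 0.046574 m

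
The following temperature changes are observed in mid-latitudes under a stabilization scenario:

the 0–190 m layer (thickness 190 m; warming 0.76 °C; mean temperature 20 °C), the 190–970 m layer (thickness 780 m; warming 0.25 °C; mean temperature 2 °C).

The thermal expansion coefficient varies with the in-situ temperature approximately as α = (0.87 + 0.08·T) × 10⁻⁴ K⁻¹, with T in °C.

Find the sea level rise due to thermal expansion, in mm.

Layer 1: α = (0.87 + 0.08×20)×10⁻⁴ = 2.47×10⁻⁴ K⁻¹
Layer 2: α = (0.87 + 0.08×2)×10⁻⁴ = 1.03×10⁻⁴ K⁻¹
0–190 m: 2.47×10⁻⁴ × 190 × 0.76 = 0.0356668 m
Layer 2: 780 × 0.25 × 1.03×10⁻⁴ = 0.020085 m
Δh = 0.0356668 + 0.020085 = 0.0557518 m ≈ 55.8 mm

Δh = 55.8 mm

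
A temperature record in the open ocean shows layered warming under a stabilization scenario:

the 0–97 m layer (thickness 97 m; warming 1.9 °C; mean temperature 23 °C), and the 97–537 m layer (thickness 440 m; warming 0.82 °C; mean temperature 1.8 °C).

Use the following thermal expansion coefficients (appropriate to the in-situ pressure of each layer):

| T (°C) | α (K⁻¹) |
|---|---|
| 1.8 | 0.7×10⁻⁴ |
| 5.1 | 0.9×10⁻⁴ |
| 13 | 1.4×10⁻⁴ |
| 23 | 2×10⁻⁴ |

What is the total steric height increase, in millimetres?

Layer 1 at 23 °C → α = 2×10⁻⁴ K⁻¹
Layer 2 at 1.8 °C → α = 0.7×10⁻⁴ K⁻¹
0–97 m: 97 × 2×10⁻⁴ × 1.9 = 0.03686 m
0.82 × 0.7×10⁻⁴ × 440 = 0.025256 m
Δh = 0.03686 + 0.025256 = 0.062116 m ≈ 62.1 mm

Δh = 62.1 mm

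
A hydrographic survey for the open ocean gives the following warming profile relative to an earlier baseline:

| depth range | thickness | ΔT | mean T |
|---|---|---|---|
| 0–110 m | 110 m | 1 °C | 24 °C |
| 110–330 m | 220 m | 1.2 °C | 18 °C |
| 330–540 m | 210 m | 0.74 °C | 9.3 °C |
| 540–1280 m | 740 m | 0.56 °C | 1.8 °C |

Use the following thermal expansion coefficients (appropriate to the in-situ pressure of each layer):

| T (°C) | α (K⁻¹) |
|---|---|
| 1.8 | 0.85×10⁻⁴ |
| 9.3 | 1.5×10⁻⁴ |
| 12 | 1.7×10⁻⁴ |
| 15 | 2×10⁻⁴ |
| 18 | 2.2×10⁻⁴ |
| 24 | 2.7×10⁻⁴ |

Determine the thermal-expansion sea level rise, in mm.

146 mm

Layer 1 at 24 °C → α = 2.7×10⁻⁴ K⁻¹
Layer 2 at 18 °C → α = 2.2×10⁻⁴ K⁻¹
Layer 3 at 9.3 °C → α = 1.5×10⁻⁴ K⁻¹
Layer 4 at 1.8 °C → α = 0.85×10⁻⁴ K⁻¹
0–110 m: 110 × 2.7×10⁻⁴ × 1 = 0.02970 m
110–330 m: 2.2×10⁻⁴ × 220 × 1.2 = 0.05808 m
Layer 3: 0.74 × 1.5×10⁻⁴ × 210 = 0.02331 m
540–1280 m: 0.85×10⁻⁴ × 740 × 0.56 = 0.035224 m
Δh = 0.02970 + 0.05808 + 0.02331 + 0.035224 = 0.146314 m ≈ 146 mm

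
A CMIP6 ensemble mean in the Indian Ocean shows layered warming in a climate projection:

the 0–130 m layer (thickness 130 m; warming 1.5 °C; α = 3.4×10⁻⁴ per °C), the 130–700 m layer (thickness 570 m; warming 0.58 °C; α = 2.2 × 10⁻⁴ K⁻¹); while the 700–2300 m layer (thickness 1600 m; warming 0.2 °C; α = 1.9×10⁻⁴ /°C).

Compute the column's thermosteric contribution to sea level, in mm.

200 mm

Layer 1: 1.5 × 3.4×10⁻⁴ × 130 = 0.06630 m
Layer 2: 2.2×10⁻⁴ × 0.58 × 570 = 0.072732 m
0.2 × 1600 × 1.9×10⁻⁴ = 0.06080 m
Δh = 0.06630 + 0.072732 + 0.06080 = 0.199832 m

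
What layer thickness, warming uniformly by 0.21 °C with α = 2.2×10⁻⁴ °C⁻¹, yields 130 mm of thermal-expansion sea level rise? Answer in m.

H = Δh/(αΔT) = 0.13 / (2.2×10⁻⁴ × 0.21) ≈ 2814 m

2800 m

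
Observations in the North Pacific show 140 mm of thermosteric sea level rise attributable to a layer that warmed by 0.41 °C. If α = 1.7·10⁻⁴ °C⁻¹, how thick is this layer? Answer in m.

H = Δh/(αΔT) = 0.14 / (1.7×10⁻⁴ × 0.41) ≈ 2009 m

H ≈ 2010 m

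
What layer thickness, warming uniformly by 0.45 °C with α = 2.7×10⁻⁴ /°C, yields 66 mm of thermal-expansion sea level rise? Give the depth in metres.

543 m

H = Δh/(αΔT) = 0.066 / (2.7×10⁻⁴ × 0.45) ≈ 543.2 m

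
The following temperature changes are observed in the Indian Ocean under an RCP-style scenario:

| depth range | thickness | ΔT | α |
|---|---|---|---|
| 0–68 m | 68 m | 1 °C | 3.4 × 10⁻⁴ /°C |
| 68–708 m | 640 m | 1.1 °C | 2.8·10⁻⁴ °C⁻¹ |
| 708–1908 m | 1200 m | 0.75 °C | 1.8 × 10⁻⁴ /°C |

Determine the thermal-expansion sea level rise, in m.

0–68 m: 1 × 68 × 3.4×10⁻⁴ = 0.02312 m
68–708 m: 640 × 1.1 × 2.8×10⁻⁴ = 0.19712 m
Layer 3: 1.8×10⁻⁴ × 0.75 × 1200 = 0.16200 m
Δh = 0.02312 + 0.19712 + 0.16200 = 0.38224 m ≈ 0.38 m

0.38 m of thermosteric rise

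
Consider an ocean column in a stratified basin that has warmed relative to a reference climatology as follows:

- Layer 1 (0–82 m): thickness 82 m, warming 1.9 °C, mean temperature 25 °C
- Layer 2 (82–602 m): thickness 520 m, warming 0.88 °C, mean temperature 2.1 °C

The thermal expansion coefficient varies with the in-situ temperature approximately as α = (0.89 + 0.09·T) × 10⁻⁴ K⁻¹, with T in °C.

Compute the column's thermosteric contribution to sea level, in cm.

Layer 1: α = (0.89 + 0.09×25)×10⁻⁴ = 3.14×10⁻⁴ K⁻¹
Layer 2: α = (0.89 + 0.09×2.1)×10⁻⁴ = 1.079×10⁻⁴ K⁻¹
3.14×10⁻⁴ × 82 × 1.9 = 0.0489212 m
Layer 2: 1.079×10⁻⁴ × 0.88 × 520 = 0.04937504 m
Δh = 0.0489212 + 0.04937504 = 0.09829624 m ≈ 9.83 cm

Δh = 9.83 cm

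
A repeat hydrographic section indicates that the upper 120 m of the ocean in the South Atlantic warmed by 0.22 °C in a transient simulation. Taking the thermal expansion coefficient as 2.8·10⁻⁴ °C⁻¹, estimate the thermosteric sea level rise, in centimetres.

0.739 cm

Δh = αΔT·H = 2.8×10⁻⁴ × 0.22 × 120 = 0.007392 m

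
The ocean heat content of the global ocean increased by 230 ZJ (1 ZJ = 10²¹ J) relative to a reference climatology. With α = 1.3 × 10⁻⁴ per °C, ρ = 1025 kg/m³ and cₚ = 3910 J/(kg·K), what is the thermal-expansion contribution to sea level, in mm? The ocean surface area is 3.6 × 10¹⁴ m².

Per unit area: Q = 230×10²¹ / (3.6×10¹⁴) ≈ 6.389×10⁸ J/m²
Δh = αQ/(ρcₚ) = 1.3×10⁻⁴ × 6.389×10⁸ / (1025 × 3910) ≈ 0.020724 m

21 mm of thermosteric rise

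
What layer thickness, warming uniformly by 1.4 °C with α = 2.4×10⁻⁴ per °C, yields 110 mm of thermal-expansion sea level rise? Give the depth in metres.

H = Δh/(αΔT) = 0.11 / (2.4×10⁻⁴ × 1.4) ≈ 327.4 m

about 327 m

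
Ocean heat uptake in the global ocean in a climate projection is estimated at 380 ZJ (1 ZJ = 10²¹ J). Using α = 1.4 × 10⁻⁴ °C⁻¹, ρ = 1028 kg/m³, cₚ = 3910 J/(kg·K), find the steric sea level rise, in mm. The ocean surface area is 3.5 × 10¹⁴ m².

37.8 mm

Per unit area: Q = 380×10²¹ / (3.5×10¹⁴) ≈ 1.086×10⁹ J/m²
Δh = αQ/(ρcₚ) = 1.4×10⁻⁴ × 1.086×10⁹ / (1028 × 3910) ≈ 0.037826 m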